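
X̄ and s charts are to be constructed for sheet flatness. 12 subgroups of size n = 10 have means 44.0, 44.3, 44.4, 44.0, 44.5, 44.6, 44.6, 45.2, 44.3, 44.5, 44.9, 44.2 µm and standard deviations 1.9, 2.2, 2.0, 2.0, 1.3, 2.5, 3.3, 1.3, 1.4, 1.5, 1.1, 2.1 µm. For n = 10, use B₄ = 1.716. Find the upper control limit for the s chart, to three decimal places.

3.232

s̄ = (1.9 + 2.2 + 2.0 + 2.0 + 1.3 + 2.5 + 3.3 + 1.3 + 1.4 + 1.5 + 1.1 + 2.1) / 12 = 1.8833
UCL_s = B₄·s̄ = 1.716 × 1.8833 = 3.2318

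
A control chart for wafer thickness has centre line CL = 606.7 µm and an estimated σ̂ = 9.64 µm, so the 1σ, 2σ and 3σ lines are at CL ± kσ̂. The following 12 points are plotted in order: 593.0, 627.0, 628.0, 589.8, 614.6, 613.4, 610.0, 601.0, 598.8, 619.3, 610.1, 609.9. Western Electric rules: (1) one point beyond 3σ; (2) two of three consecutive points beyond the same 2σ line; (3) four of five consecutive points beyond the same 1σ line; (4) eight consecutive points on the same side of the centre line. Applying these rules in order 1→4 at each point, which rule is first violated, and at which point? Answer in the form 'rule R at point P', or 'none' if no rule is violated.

Zone of each point (C = within 1σ̂, B = 1σ̂–2σ̂, A = 2σ̂–3σ̂, * = beyond 3σ̂; sign = side of CL): 1:-B, 2:+A, 3:+A, 4:-B, 5:+C, 6:+C, 7:+C, 8:-C, 9:-C, 10:+B, 11:+C, 12:+C
Rule 2 (two of three consecutive points beyond the same 2σ limit) is satisfied at point 3.

rule 2 at point 3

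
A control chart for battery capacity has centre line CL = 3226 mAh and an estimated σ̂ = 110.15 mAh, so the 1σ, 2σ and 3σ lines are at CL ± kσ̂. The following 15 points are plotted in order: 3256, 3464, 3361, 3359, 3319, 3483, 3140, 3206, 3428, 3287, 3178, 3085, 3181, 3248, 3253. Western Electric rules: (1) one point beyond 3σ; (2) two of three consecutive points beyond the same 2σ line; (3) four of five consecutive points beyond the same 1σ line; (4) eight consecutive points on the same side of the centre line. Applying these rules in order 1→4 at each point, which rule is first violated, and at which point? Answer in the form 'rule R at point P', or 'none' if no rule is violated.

Zone of each point (C = within 1σ̂, B = 1σ̂–2σ̂, A = 2σ̂–3σ̂, * = beyond 3σ̂; sign = side of CL): 1:+C, 2:+A, 3:+B, 4:+B, 5:+C, 6:+A, 7:-C, 8:-C, 9:+B, 10:+C, 11:-C, 12:-B, 13:-C, 14:+C, 15:+C
Rule 3 (four of five consecutive points beyond the same 1σ limit) is satisfied at point 6.

rule 3 at point 6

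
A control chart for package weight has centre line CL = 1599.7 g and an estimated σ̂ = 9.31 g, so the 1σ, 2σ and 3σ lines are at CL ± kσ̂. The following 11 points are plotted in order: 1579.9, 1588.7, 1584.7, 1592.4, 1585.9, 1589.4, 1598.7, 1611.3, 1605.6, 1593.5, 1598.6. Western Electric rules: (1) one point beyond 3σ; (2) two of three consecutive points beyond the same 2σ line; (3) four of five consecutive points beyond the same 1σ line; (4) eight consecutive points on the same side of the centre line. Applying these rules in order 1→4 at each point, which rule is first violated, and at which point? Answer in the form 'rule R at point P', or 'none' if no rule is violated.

Zone of each point (C = within 1σ̂, B = 1σ̂–2σ̂, A = 2σ̂–3σ̂, * = beyond 3σ̂; sign = side of CL): 1:-A, 2:-B, 3:-B, 4:-C, 5:-B, 6:-B, 7:-C, 8:+B, 9:+C, 10:-C, 11:-C
Rule 3 (four of five consecutive points beyond the same 1σ limit) is satisfied at point 5.

rule 3 at point 5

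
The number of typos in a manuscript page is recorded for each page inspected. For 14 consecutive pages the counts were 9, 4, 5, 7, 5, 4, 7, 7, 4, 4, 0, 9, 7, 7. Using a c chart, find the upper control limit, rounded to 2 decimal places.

c̄ = (9 + 4 + 5 + 7 + 5 + 4 + 7 + 7 + 4 + 4 + 0 + 9 + 7 + 7) / 14 = 79 / 14 = 5.6429
UCL = c̄ + 3√c̄ = 5.6429 + 3 × √5.6429 = 5.6429 + 3 × 2.3755 = 12.7693

12.77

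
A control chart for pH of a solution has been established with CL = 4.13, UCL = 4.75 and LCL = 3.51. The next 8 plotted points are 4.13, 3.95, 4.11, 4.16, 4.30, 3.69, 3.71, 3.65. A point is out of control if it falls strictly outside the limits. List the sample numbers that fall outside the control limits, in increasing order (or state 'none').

All 8 points lie within [3.51, 4.75].

none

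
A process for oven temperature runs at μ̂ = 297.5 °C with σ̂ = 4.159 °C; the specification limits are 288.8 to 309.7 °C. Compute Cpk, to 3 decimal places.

0.697

Cpu = (USL − μ̂) / (3σ̂) = (309.7 − 297.5) / (3 × 4.159) = 0.9778; Cpl = (μ̂ − LSL) / (3σ̂) = (297.5 − 288.8) / (3 × 4.159) = 0.6973; Cpk = min(Cpu, Cpl) = 0.6973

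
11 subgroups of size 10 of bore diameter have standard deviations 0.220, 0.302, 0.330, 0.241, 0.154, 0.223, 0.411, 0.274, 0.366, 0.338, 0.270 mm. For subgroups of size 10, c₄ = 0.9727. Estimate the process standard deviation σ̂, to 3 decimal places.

s̄ = (0.220 + 0.302 + 0.330 + 0.241 + 0.154 + 0.223 + 0.411 + 0.274 + 0.366 + 0.338 + 0.270) / 11 = 0.2845
σ̂ = s̄ / c₄ = 0.2845 / 0.9727 = 0.2924

0.292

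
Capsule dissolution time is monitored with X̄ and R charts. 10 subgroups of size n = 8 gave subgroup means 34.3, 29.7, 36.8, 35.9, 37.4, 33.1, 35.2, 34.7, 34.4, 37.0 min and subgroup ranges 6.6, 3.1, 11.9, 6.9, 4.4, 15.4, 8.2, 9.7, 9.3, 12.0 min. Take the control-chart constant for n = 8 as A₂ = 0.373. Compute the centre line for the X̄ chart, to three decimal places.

X̄̄ = (34.3 + 29.7 + 36.8 + 35.9 + 37.4 + 33.1 + 35.2 + 34.7 + 34.4 + 37.0) / 10 = 348.5000 / 10 = 34.8500
CL = X̄̄ = 34.8500

34.850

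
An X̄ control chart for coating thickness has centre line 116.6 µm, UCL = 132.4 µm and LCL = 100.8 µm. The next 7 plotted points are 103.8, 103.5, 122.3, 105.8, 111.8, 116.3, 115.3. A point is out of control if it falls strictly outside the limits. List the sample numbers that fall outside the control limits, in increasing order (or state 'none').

All 7 points lie within [100.8, 132.4].

none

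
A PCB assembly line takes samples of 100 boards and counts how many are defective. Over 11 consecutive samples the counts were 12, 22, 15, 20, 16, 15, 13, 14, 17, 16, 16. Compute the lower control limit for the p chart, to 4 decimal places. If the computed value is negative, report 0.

0.0500

p̄ = Σdᵢ / (k·n) = 176 / (11 × 100) = 0.16000
LCL = p̄ − 3·√(p̄(1−p̄)/n) = 0.16000 − 3 × 0.03666 = 0.05002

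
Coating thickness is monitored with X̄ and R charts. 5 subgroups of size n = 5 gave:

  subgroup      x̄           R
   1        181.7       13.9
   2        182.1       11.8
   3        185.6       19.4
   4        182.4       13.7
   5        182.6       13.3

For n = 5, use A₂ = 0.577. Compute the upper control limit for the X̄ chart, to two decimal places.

X̄̄ = (181.7 + 182.1 + 185.6 + 182.4 + 182.6) / 5 = 914.4000 / 5 = 182.8800
R̄ = (13.9 + 11.8 + 19.4 + 13.7 + 13.3) / 5 = 72.1000 / 5 = 14.4200
UCL = X̄̄ + A₂·R̄ = 182.8800 + 0.577 × 14.4200 = 191.2003

191.20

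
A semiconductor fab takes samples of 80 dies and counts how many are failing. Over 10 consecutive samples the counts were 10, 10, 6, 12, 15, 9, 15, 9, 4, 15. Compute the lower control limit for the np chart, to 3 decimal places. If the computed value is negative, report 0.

1.439

p̄ = Σdᵢ / (k·n) = 105 / (10 × 80) = 0.13125
LCL = np̄ − 3·√(np̄(1−p̄)) = 10.5000 − 3 × 3.0202 = 1.4393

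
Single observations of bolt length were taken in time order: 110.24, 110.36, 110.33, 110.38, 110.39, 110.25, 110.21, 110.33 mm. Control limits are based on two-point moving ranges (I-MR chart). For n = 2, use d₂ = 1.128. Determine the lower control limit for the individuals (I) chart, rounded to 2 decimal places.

110.12

X̄ = (110.24 + 110.36 + 110.33 + 110.38 + 110.39 + 110.25 + 110.21 + 110.33) / 8 = 110.3113
Moving ranges: 0.12, 0.03, 0.05, 0.01, 0.14, 0.04, 0.12; M̄R̄ = 0.5100 / 7 = 0.0729
LCL = X̄ − 3·M̄R̄/d₂ = 110.3113 − 3 × 0.0729 / 1.128 = 110.1175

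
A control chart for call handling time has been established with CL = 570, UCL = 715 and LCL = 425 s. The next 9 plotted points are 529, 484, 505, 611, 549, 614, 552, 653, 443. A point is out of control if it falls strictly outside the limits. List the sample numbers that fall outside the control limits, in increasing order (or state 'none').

All 9 points lie within [425, 715].

none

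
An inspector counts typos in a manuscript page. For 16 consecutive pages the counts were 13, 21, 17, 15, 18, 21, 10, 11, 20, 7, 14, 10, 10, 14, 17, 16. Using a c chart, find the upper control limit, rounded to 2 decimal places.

c̄ = (13 + 21 + 17 + 15 + 18 + 21 + 10 + 11 + 20 + 7 + 14 + 10 + 10 + 14 + 17 + 16) / 16 = 234 / 16 = 14.6250
UCL = c̄ + 3√c̄ = 14.6250 + 3 × √14.6250 = 14.6250 + 3 × 3.8243 = 26.0978

26.10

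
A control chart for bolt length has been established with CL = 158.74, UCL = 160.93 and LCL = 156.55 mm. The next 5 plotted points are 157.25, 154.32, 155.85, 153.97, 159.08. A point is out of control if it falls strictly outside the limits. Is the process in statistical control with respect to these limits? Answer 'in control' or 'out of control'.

out of control

Compare each point to [156.55, 160.93]: sample 2 = 154.32 < LCL; sample 3 = 155.85 < LCL; sample 4 = 153.97 < LCL.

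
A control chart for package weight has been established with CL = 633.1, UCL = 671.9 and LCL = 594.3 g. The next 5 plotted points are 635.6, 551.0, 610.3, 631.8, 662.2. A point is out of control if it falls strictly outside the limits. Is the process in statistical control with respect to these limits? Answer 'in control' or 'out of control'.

out of control

Compare each point to [594.3, 671.9]: sample 2 = 551.0 < LCL.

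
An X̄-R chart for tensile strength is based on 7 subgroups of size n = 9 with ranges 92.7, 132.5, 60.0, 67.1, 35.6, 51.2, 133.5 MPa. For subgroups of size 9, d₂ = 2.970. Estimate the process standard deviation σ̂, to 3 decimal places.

27.542

R̄ = (92.7 + 132.5 + 60.0 + 67.1 + 35.6 + 51.2 + 133.5) / 7 = 81.8000
σ̂ = R̄ / d₂ = 81.8000 / 2.970 = 27.5421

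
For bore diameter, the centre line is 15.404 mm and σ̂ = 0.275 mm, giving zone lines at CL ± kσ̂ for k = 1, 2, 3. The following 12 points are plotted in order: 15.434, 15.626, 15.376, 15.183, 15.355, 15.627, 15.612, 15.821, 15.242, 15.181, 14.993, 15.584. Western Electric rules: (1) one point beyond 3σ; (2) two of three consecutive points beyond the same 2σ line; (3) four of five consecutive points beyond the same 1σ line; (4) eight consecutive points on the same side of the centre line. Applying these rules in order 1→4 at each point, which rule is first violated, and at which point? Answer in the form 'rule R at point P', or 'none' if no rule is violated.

none

Zone of each point (C = within 1σ̂, B = 1σ̂–2σ̂, A = 2σ̂–3σ̂, * = beyond 3σ̂; sign = side of CL): 1:+C, 2:+C, 3:-C, 4:-C, 5:-C, 6:+C, 7:+C, 8:+B, 9:-C, 10:-C, 11:-B, 12:+C
No rule fires across all 12 points.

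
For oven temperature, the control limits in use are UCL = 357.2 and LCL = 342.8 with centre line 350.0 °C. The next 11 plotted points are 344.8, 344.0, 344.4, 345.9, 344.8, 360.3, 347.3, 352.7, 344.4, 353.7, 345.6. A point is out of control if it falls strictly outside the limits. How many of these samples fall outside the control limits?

Compare each point to [342.8, 357.2]: sample 6 = 360.3 > UCL.

1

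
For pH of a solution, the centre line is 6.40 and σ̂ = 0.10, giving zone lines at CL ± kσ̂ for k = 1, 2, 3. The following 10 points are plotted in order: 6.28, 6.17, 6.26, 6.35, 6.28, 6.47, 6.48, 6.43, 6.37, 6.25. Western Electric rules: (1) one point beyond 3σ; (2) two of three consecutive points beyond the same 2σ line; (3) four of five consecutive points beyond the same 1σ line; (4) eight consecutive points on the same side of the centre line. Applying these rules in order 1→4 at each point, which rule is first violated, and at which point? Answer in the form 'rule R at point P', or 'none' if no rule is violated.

rule 3 at point 5

Zone of each point (C = within 1σ̂, B = 1σ̂–2σ̂, A = 2σ̂–3σ̂, * = beyond 3σ̂; sign = side of CL): 1:-B, 2:-A, 3:-B, 4:-C, 5:-B, 6:+C, 7:+C, 8:+C, 9:-C, 10:-B
Rule 3 (four of five consecutive points beyond the same 1σ limit) is satisfied at point 5.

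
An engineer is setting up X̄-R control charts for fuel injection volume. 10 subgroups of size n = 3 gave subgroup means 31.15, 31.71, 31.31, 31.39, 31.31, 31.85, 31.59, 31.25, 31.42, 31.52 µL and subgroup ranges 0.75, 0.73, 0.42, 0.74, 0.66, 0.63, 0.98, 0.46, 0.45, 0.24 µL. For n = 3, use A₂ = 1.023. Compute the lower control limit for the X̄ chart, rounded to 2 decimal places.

X̄̄ = (31.15 + 31.71 + 31.31 + 31.39 + 31.31 + 31.85 + 31.59 + 31.25 + 31.42 + 31.52) / 10 = 314.5000 / 10 = 31.4500
R̄ = (0.75 + 0.73 + 0.42 + 0.74 + 0.66 + 0.63 + 0.98 + 0.46 + 0.45 + 0.24) / 10 = 6.0600 / 10 = 0.6060
LCL = X̄̄ − A₂·R̄ = 31.4500 − 1.023 × 0.6060 = 30.8301

30.83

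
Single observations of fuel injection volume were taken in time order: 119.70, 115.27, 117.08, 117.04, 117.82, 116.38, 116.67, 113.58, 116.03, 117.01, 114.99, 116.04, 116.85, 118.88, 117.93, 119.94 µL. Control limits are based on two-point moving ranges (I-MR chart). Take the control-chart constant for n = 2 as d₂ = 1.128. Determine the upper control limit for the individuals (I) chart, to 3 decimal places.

121.238

X̄ = (119.70 + 115.27 + 117.08 + 117.04 + 117.82 + 116.38 + 116.67 + 113.58 + 116.03 + 117.01 + 114.99 + 116.04 + 116.85 + 118.88 + 117.93 + 119.94) / 16 = 116.9506
Moving ranges: 4.43, 1.81, 0.04, 0.78, 1.44, 0.29, 3.09, 2.45, 0.98, 2.02, 1.05, 0.81, 2.03, 0.95, 2.01; M̄R̄ = 24.1800 / 15 = 1.6120
UCL = X̄ + 3·M̄R̄/d₂ = 116.9506 + 3 × 1.6120 / 1.128 = 121.2379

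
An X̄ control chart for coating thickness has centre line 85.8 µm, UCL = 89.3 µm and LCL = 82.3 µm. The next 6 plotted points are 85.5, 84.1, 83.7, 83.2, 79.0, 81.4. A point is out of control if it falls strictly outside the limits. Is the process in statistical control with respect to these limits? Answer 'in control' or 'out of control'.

Compare each point to [82.3, 89.3]: sample 5 = 79.0 < LCL; sample 6 = 81.4 < LCL.

out of control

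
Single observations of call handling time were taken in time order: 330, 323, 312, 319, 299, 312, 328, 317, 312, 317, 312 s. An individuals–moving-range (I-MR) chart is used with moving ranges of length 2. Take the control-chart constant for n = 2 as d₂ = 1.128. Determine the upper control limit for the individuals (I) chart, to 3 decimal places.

343.050

X̄ = (330 + 323 + 312 + 319 + 299 + 312 + 328 + 317 + 312 + 317 + 312) / 11 = 316.4545
Moving ranges: 7, 11, 7, 20, 13, 16, 11, 5, 5, 5; M̄R̄ = 100.0000 / 10 = 10.0000
UCL = X̄ + 3·M̄R̄/d₂ = 316.4545 + 3 × 10.0000 / 1.128 = 343.0503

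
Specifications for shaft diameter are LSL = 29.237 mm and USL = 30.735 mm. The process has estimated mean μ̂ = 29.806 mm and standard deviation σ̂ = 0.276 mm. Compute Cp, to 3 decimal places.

Cp = (USL − LSL) / (6σ̂) = (30.735 − 29.237) / (6 × 0.276) = 1.4980 / 1.6560 = 0.9046

0.905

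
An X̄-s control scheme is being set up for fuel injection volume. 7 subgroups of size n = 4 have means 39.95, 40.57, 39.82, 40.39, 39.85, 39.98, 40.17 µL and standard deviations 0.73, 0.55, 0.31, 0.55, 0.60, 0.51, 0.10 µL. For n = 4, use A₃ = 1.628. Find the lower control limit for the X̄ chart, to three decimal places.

X̄̄ = (39.95 + 40.57 + 39.82 + 40.39 + 39.85 + 39.98 + 40.17) / 7 = 40.1043
s̄ = (0.73 + 0.55 + 0.31 + 0.55 + 0.60 + 0.51 + 0.10) / 7 = 0.4786
LCL = X̄̄ − A₃·s̄ = 40.1043 − 1.628 × 0.4786 = 39.3252

39.325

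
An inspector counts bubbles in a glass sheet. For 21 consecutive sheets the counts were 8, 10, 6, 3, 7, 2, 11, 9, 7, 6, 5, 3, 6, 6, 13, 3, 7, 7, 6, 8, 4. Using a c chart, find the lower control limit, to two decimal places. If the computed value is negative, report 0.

c̄ = (8 + 10 + 6 + 3 + 7 + 2 + 11 + 9 + 7 + 6 + 5 + 3 + 6 + 6 + 13 + 3 + 7 + 7 + 6 + 8 + 4) / 21 = 137 / 21 = 6.5238
LCL = c̄ − 3√c̄ = 6.5238 − 3 × 2.5542 = -1.1387 → 0 (cannot be negative)

0.00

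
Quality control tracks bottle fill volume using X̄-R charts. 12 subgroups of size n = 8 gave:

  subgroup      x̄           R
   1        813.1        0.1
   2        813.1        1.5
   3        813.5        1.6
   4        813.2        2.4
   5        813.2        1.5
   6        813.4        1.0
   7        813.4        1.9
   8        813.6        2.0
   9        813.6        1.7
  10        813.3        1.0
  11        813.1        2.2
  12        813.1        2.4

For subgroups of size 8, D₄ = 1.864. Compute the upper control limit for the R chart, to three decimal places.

2.998

R̄ = (0.1 + 1.5 + 1.6 + 2.4 + 1.5 + 1.0 + 1.9 + 2.0 + 1.7 + 1.0 + 2.2 + 2.4) / 12 = 19.3000 / 12 = 1.6083
UCL_R = D₄·R̄ = 1.864 × 1.6083 = 2.9979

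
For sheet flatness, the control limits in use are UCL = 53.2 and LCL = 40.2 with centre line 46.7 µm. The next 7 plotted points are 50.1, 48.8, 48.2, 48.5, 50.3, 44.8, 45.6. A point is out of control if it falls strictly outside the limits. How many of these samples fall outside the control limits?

0

All 7 points lie within [40.2, 53.2].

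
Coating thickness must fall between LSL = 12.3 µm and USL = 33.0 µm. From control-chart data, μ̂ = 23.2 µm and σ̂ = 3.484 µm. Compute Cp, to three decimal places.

0.990

Cp = (USL − LSL) / (6σ̂) = (33.0 − 12.3) / (6 × 3.484) = 20.7000 / 20.9040 = 0.9902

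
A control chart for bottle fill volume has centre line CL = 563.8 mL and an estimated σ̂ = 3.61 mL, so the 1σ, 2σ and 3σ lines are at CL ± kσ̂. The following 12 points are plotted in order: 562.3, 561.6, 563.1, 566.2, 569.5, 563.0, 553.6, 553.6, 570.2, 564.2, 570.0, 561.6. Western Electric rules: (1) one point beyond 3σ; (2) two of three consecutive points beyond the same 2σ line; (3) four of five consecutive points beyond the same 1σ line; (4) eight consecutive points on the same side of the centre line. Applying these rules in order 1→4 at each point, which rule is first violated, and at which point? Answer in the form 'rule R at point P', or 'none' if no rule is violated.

rule 2 at point 8

Zone of each point (C = within 1σ̂, B = 1σ̂–2σ̂, A = 2σ̂–3σ̂, * = beyond 3σ̂; sign = side of CL): 1:-C, 2:-C, 3:-C, 4:+C, 5:+B, 6:-C, 7:-A, 8:-A, 9:+B, 10:+C, 11:+B, 12:-C
Rule 2 (two of three consecutive points beyond the same 2σ limit) is satisfied at point 8.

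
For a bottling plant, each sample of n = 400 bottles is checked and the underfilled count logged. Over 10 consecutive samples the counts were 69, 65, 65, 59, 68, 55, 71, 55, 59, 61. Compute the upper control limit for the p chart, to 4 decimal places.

p̄ = Σdᵢ / (k·n) = 627 / (10 × 400) = 0.15675
UCL = p̄ + 3·√(p̄(1−p̄)/n) = 0.15675 + 3 × √(0.15675×0.84325/400) = 0.15675 + 3 × 0.01818 = 0.21128

0.2113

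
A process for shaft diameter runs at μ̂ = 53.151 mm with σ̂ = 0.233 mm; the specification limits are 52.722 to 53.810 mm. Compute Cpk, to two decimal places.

0.61

Cpu = (USL − μ̂) / (3σ̂) = (53.810 − 53.151) / (3 × 0.233) = 0.9428; Cpl = (μ̂ − LSL) / (3σ̂) = (53.151 − 52.722) / (3 × 0.233) = 0.6137; Cpk = min(Cpu, Cpl) = 0.6137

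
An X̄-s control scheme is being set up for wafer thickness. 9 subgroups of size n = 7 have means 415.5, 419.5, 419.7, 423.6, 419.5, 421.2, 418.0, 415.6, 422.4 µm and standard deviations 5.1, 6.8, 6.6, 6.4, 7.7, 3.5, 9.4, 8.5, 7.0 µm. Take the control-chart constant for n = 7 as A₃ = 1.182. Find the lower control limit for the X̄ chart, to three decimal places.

X̄̄ = (415.5 + 419.5 + 419.7 + 423.6 + 419.5 + 421.2 + 418.0 + 415.6 + 422.4) / 9 = 419.4444
s̄ = (5.1 + 6.8 + 6.6 + 6.4 + 7.7 + 3.5 + 9.4 + 8.5 + 7.0) / 9 = 6.7778
LCL = X̄̄ − A₃·s̄ = 419.4444 − 1.182 × 6.7778 = 411.4331

411.433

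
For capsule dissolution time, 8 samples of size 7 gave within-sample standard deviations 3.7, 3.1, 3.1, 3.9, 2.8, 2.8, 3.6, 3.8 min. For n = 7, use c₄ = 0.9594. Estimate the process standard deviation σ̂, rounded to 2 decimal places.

3.49

s̄ = (3.7 + 3.1 + 3.1 + 3.9 + 2.8 + 2.8 + 3.6 + 3.8) / 8 = 3.3500
σ̂ = s̄ / c₄ = 3.3500 / 0.9594 = 3.4918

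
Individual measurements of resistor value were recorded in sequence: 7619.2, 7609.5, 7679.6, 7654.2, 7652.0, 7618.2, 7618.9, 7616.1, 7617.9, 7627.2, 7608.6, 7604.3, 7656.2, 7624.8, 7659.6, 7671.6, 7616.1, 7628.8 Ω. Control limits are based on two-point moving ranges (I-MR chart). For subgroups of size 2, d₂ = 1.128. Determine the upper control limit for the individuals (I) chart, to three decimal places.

X̄ = (7619.2 + 7609.5 + 7679.6 + 7654.2 + 7652.0 + 7618.2 + 7618.9 + 7616.1 + 7617.9 + 7627.2 + 7608.6 + 7604.3 + 7656.2 + 7624.8 + 7659.6 + 7671.6 + 7616.1 + 7628.8) / 18 = 7632.3778
Moving ranges: 9.7, 70.1, 25.4, 2.2, 33.8, 0.7, 2.8, 1.8, 9.3, 18.6, 4.3, 51.9, 31.4, 34.8, 12.0, 55.5, 12.7; M̄R̄ = 377.0000 / 17 = 22.1765
UCL = X̄ + 3·M̄R̄/d₂ = 7632.3778 + 3 × 22.1765 / 1.128 = 7691.3578

7691.358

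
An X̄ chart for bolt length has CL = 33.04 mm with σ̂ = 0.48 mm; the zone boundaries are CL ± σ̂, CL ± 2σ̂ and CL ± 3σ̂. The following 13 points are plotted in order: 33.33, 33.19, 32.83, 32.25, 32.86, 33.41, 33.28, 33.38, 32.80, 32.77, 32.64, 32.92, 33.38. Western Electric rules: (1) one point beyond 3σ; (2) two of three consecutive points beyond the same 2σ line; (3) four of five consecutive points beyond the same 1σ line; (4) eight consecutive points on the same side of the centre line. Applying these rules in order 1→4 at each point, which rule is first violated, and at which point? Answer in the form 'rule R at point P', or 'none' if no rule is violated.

Zone of each point (C = within 1σ̂, B = 1σ̂–2σ̂, A = 2σ̂–3σ̂, * = beyond 3σ̂; sign = side of CL): 1:+C, 2:+C, 3:-C, 4:-B, 5:-C, 6:+C, 7:+C, 8:+C, 9:-C, 10:-C, 11:-C, 12:-C, 13:+C
No rule fires across all 13 points.

none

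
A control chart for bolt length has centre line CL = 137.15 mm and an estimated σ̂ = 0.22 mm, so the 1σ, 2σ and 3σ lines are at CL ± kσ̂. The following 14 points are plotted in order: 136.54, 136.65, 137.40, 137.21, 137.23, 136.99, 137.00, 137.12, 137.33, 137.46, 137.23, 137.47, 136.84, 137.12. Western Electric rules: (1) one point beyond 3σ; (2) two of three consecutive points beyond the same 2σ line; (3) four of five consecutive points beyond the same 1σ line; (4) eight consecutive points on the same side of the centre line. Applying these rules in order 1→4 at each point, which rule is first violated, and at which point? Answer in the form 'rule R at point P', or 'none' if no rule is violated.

Zone of each point (C = within 1σ̂, B = 1σ̂–2σ̂, A = 2σ̂–3σ̂, * = beyond 3σ̂; sign = side of CL): 1:-A, 2:-A, 3:+B, 4:+C, 5:+C, 6:-C, 7:-C, 8:-C, 9:+C, 10:+B, 11:+C, 12:+B, 13:-B, 14:-C
Rule 2 (two of three consecutive points beyond the same 2σ limit) is satisfied at point 2.

rule 2 at point 2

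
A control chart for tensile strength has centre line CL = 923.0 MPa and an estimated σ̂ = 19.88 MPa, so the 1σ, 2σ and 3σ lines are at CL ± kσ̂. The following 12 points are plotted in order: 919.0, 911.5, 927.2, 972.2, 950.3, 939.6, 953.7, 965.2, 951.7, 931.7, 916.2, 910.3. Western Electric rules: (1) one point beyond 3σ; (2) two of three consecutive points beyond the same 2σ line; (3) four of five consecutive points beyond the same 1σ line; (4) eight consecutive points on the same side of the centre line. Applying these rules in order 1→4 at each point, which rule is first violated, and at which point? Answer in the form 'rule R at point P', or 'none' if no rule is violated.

rule 3 at point 8

Zone of each point (C = within 1σ̂, B = 1σ̂–2σ̂, A = 2σ̂–3σ̂, * = beyond 3σ̂; sign = side of CL): 1:-C, 2:-C, 3:+C, 4:+A, 5:+B, 6:+C, 7:+B, 8:+A, 9:+B, 10:+C, 11:-C, 12:-C
Rule 3 (four of five consecutive points beyond the same 1σ limit) is satisfied at point 8.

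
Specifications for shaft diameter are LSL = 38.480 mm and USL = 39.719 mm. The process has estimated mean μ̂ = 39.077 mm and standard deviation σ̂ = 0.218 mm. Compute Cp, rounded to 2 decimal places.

0.95

Cp = (USL − LSL) / (6σ̂) = (39.719 − 38.480) / (6 × 0.218) = 1.2390 / 1.3080 = 0.9472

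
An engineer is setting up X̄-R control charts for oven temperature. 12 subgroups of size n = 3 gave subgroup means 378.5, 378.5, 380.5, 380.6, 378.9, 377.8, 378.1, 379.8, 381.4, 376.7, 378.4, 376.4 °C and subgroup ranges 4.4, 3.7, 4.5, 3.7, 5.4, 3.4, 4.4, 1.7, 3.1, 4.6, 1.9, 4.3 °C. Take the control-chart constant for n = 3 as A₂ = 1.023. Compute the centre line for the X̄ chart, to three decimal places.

X̄̄ = (378.5 + 378.5 + 380.5 + 380.6 + 378.9 + 377.8 + 378.1 + 379.8 + 381.4 + 376.7 + 378.4 + 376.4) / 12 = 4545.6000 / 12 = 378.8000
CL = X̄̄ = 378.8000

378.800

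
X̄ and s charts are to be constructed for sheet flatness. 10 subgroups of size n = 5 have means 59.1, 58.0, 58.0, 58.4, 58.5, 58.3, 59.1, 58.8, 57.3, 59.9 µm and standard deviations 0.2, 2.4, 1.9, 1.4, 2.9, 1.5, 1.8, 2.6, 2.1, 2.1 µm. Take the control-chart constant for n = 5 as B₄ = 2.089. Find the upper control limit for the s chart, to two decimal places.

3.95

s̄ = (0.2 + 2.4 + 1.9 + 1.4 + 2.9 + 1.5 + 1.8 + 2.6 + 2.1 + 2.1) / 10 = 1.8900
UCL_s = B₄·s̄ = 2.089 × 1.8900 = 3.9482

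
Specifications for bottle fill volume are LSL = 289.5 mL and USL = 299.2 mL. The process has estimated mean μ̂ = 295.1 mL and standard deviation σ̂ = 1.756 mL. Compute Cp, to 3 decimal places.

Cp = (USL − LSL) / (6σ̂) = (299.2 − 289.5) / (6 × 1.756) = 9.7000 / 10.5360 = 0.9207

0.921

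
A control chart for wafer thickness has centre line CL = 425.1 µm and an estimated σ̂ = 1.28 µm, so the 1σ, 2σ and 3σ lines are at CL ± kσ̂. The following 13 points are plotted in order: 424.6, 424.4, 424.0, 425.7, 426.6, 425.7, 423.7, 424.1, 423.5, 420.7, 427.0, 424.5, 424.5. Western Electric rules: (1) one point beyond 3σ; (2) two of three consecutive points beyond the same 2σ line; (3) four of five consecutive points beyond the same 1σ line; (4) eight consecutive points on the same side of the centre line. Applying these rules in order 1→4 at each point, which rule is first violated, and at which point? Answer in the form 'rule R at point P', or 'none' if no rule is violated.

rule 1 at point 10

Zone of each point (C = within 1σ̂, B = 1σ̂–2σ̂, A = 2σ̂–3σ̂, * = beyond 3σ̂; sign = side of CL): 1:-C, 2:-C, 3:-C, 4:+C, 5:+B, 6:+C, 7:-B, 8:-C, 9:-B, 10:-*, 11:+B, 12:-C, 13:-C
Rule 1 (one point beyond the 3σ limits) is satisfied at point 10.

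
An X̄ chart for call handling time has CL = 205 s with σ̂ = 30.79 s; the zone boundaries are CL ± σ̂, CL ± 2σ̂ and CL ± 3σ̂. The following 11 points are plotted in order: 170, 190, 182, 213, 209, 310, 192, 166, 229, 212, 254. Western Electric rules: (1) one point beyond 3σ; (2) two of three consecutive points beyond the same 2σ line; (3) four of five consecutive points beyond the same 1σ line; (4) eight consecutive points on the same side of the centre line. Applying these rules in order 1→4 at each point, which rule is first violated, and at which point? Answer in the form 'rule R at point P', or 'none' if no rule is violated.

Zone of each point (C = within 1σ̂, B = 1σ̂–2σ̂, A = 2σ̂–3σ̂, * = beyond 3σ̂; sign = side of CL): 1:-B, 2:-C, 3:-C, 4:+C, 5:+C, 6:+*, 7:-C, 8:-B, 9:+C, 10:+C, 11:+B
Rule 1 (one point beyond the 3σ limits) is satisfied at point 6.

rule 1 at point 6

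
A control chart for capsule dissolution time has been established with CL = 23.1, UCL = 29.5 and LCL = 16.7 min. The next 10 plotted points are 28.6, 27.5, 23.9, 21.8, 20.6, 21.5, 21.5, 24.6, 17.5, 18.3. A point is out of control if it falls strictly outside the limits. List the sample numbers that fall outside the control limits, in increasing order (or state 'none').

none

All 10 points lie within [16.7, 29.5].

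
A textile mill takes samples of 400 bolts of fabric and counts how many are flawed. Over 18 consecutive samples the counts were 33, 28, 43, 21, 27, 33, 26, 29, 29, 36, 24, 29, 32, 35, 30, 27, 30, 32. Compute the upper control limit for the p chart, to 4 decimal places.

p̄ = Σdᵢ / (k·n) = 544 / (18 × 400) = 0.07556
UCL = p̄ + 3·√(p̄(1−p̄)/n) = 0.07556 + 3 × √(0.07556×0.92444/400) = 0.07556 + 3 × 0.01321 = 0.11520

0.1152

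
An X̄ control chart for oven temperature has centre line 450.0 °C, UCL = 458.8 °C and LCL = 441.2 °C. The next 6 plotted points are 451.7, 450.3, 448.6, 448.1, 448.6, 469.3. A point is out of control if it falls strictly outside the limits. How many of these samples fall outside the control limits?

Compare each point to [441.2, 458.8]: sample 6 = 469.3 > UCL.

1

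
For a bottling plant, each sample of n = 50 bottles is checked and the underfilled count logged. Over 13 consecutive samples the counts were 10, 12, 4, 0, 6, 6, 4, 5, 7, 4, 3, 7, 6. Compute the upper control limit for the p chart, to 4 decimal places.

0.2486

p̄ = Σdᵢ / (k·n) = 74 / (13 × 50) = 0.11385
UCL = p̄ + 3·√(p̄(1−p̄)/n) = 0.11385 + 3 × √(0.11385×0.88615/50) = 0.11385 + 3 × 0.04492 = 0.24860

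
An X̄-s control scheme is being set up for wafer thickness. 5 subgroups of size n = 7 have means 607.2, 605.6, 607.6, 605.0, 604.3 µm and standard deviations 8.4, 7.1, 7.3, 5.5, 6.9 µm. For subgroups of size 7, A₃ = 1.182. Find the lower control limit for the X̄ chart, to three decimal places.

X̄̄ = (607.2 + 605.6 + 607.6 + 605.0 + 604.3) / 5 = 605.9400
s̄ = (8.4 + 7.1 + 7.3 + 5.5 + 6.9) / 5 = 7.0400
LCL = X̄̄ − A₃·s̄ = 605.9400 − 1.182 × 7.0400 = 597.6187

597.619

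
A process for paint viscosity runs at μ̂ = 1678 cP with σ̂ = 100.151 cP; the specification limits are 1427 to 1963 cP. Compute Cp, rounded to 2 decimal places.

0.89

Cp = (USL − LSL) / (6σ̂) = (1963 − 1427) / (6 × 100.151) = 536.0000 / 600.9060 = 0.8920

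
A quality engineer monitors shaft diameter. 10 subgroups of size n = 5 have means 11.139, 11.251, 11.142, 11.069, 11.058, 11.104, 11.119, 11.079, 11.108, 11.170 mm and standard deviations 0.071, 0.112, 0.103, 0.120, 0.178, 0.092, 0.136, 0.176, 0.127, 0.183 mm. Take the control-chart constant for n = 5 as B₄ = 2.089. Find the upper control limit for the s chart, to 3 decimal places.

s̄ = (0.071 + 0.112 + 0.103 + 0.120 + 0.178 + 0.092 + 0.136 + 0.176 + 0.127 + 0.183) / 10 = 0.1298
UCL_s = B₄·s̄ = 2.089 × 0.1298 = 0.2712

0.271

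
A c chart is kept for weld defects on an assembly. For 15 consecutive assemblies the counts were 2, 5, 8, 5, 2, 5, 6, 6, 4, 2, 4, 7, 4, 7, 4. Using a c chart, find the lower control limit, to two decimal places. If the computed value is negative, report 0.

c̄ = (2 + 5 + 8 + 5 + 2 + 5 + 6 + 6 + 4 + 2 + 4 + 7 + 4 + 7 + 4) / 15 = 71 / 15 = 4.7333
LCL = c̄ − 3√c̄ = 4.7333 − 3 × 2.1756 = -1.7935 → 0 (cannot be negative)

0.00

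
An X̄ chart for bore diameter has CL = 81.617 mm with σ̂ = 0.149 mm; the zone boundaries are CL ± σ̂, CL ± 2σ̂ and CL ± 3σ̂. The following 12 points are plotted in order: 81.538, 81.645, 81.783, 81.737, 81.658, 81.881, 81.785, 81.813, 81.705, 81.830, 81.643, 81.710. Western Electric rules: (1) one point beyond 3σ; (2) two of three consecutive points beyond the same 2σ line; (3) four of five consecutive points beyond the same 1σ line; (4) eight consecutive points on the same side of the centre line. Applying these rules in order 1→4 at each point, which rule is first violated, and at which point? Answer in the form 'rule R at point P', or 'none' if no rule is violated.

rule 4 at point 9

Zone of each point (C = within 1σ̂, B = 1σ̂–2σ̂, A = 2σ̂–3σ̂, * = beyond 3σ̂; sign = side of CL): 1:-C, 2:+C, 3:+B, 4:+C, 5:+C, 6:+B, 7:+B, 8:+B, 9:+C, 10:+B, 11:+C, 12:+C
Rule 4 (eight consecutive points on the same side of the centre line) is satisfied at point 9.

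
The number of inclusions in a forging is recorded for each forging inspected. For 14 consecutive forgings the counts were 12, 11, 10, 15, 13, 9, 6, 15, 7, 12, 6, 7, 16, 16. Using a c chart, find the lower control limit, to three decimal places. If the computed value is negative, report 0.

c̄ = (12 + 11 + 10 + 15 + 13 + 9 + 6 + 15 + 7 + 12 + 6 + 7 + 16 + 16) / 14 = 155 / 14 = 11.0714
LCL = c̄ − 3√c̄ = 11.0714 − 3 × 3.3274 = 1.0893

1.089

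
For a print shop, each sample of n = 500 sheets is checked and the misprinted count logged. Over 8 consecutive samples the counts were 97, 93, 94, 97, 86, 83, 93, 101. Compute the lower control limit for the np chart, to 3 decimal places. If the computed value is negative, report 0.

66.898

p̄ = Σdᵢ / (k·n) = 744 / (8 × 500) = 0.18600
LCL = np̄ − 3·√(np̄(1−p̄)) = 93.0000 − 3 × 8.7007 = 66.8979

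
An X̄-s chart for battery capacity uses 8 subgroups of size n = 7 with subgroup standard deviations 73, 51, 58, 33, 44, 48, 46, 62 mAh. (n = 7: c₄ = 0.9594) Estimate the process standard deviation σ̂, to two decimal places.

54.07

s̄ = (73 + 51 + 58 + 33 + 44 + 48 + 46 + 62) / 8 = 51.8750
σ̂ = s̄ / c₄ = 51.8750 / 0.9594 = 54.0703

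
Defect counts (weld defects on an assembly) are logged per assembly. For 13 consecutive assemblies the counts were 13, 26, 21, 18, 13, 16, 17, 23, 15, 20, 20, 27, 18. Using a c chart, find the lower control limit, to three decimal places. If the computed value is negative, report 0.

c̄ = (13 + 26 + 21 + 18 + 13 + 16 + 17 + 23 + 15 + 20 + 20 + 27 + 18) / 13 = 247 / 13 = 19.0000
LCL = c̄ − 3√c̄ = 19.0000 − 3 × 4.3589 = 5.9233

5.923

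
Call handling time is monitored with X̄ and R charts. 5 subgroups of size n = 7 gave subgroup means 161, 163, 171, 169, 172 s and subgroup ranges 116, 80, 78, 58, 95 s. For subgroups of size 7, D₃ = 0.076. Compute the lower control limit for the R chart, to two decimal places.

R̄ = (116 + 80 + 78 + 58 + 95) / 5 = 427.0000 / 5 = 85.4000
LCL_R = D₃·R̄ = 0.076 × 85.4000 = 6.4904

6.49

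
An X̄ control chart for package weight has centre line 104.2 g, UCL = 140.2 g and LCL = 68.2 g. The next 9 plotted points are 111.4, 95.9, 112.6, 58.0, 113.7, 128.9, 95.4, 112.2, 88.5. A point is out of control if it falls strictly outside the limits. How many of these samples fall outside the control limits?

1

Compare each point to [68.2, 140.2]: sample 4 = 58.0 < LCL.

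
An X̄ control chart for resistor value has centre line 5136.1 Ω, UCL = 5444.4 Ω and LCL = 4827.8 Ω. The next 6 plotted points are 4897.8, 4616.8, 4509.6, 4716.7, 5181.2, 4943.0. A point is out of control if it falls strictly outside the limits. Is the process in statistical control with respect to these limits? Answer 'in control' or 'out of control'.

out of control

Compare each point to [4827.8, 5444.4]: sample 2 = 4616.8 < LCL; sample 3 = 4509.6 < LCL; sample 4 = 4716.7 < LCL.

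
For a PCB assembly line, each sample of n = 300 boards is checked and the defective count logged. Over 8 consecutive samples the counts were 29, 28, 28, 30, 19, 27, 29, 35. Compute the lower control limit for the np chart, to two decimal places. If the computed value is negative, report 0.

p̄ = Σdᵢ / (k·n) = 225 / (8 × 300) = 0.09375
LCL = np̄ − 3·√(np̄(1−p̄)) = 28.1250 − 3 × 5.0486 = 12.9792

12.98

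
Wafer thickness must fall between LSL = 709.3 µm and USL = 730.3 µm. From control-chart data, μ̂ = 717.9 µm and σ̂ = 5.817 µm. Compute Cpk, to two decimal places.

0.49

Cpu = (USL − μ̂) / (3σ̂) = (730.3 − 717.9) / (3 × 5.817) = 0.7106; Cpl = (μ̂ − LSL) / (3σ̂) = (717.9 − 709.3) / (3 × 5.817) = 0.4928; Cpk = min(Cpu, Cpl) = 0.4928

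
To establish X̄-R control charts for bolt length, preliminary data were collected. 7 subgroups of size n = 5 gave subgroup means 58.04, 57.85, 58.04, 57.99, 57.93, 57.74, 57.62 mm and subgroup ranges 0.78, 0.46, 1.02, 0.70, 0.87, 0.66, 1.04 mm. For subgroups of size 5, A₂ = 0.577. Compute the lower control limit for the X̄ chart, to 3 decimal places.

X̄̄ = (58.04 + 57.85 + 58.04 + 57.99 + 57.93 + 57.74 + 57.62) / 7 = 405.2100 / 7 = 57.8871
R̄ = (0.78 + 0.46 + 1.02 + 0.70 + 0.87 + 0.66 + 1.04) / 7 = 5.5300 / 7 = 0.7900
LCL = X̄̄ − A₂·R̄ = 57.8871 − 0.577 × 0.7900 = 57.4313

57.431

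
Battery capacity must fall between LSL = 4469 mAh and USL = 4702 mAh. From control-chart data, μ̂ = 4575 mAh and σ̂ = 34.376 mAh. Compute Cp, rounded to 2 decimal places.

1.13

Cp = (USL − LSL) / (6σ̂) = (4702 − 4469) / (6 × 34.376) = 233.0000 / 206.2560 = 1.1297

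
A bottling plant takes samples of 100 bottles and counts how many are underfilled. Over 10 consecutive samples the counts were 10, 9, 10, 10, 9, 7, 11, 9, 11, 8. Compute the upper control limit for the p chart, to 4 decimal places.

p̄ = Σdᵢ / (k·n) = 94 / (10 × 100) = 0.09400
UCL = p̄ + 3·√(p̄(1−p̄)/n) = 0.09400 + 3 × √(0.09400×0.90600/100) = 0.09400 + 3 × 0.02918 = 0.18155

0.1815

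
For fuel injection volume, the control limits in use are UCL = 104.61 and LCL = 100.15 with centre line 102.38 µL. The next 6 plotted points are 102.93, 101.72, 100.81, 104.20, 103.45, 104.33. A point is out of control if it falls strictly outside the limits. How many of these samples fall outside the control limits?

All 6 points lie within [100.15, 104.61].

0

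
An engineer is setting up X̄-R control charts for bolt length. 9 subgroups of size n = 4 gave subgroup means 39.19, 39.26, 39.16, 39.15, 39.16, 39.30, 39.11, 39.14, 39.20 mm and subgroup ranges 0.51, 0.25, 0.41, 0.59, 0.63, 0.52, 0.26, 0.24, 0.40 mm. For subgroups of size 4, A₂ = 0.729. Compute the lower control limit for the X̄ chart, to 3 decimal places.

38.877

X̄̄ = (39.19 + 39.26 + 39.16 + 39.15 + 39.16 + 39.30 + 39.11 + 39.14 + 39.20) / 9 = 352.6700 / 9 = 39.1856
R̄ = (0.51 + 0.25 + 0.41 + 0.59 + 0.63 + 0.52 + 0.26 + 0.24 + 0.40) / 9 = 3.8100 / 9 = 0.4233
LCL = X̄̄ − A₂·R̄ = 39.1856 − 0.729 × 0.4233 = 38.8769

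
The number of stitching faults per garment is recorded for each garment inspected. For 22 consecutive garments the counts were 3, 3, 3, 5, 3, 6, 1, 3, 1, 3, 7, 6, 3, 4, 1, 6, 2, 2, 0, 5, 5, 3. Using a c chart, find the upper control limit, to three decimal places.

c̄ = (3 + 3 + 3 + 5 + 3 + 6 + 1 + 3 + 1 + 3 + 7 + 6 + 3 + 4 + 1 + 6 + 2 + 2 + 0 + 5 + 5 + 3) / 22 = 75 / 22 = 3.4091
UCL = c̄ + 3√c̄ = 3.4091 + 3 × √3.4091 = 3.4091 + 3 × 1.8464 = 8.9482

8.948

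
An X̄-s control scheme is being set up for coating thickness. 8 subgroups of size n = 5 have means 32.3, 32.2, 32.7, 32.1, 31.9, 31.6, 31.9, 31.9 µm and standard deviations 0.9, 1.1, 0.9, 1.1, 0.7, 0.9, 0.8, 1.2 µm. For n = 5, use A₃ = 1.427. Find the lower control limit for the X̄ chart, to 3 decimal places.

X̄̄ = (32.3 + 32.2 + 32.7 + 32.1 + 31.9 + 31.6 + 31.9 + 31.9) / 8 = 32.0750
s̄ = (0.9 + 1.1 + 0.9 + 1.1 + 0.7 + 0.9 + 0.8 + 1.2) / 8 = 0.9500
LCL = X̄̄ − A₃·s̄ = 32.0750 − 1.427 × 0.9500 = 30.7194

30.719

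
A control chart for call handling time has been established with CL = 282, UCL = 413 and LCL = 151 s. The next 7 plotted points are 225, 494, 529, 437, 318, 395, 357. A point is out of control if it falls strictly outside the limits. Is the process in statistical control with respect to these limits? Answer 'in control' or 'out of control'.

out of control

Compare each point to [151, 413]: sample 2 = 494 > UCL; sample 3 = 529 > UCL; sample 4 = 437 > UCL.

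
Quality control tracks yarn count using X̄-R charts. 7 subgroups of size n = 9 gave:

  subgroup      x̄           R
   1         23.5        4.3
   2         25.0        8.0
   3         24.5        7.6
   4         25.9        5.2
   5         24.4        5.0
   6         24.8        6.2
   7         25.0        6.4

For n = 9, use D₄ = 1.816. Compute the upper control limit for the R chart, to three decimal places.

R̄ = (4.3 + 8.0 + 7.6 + 5.2 + 5.0 + 6.2 + 6.4) / 7 = 42.7000 / 7 = 6.1000
UCL_R = D₄·R̄ = 1.816 × 6.1000 = 11.0776

11.078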